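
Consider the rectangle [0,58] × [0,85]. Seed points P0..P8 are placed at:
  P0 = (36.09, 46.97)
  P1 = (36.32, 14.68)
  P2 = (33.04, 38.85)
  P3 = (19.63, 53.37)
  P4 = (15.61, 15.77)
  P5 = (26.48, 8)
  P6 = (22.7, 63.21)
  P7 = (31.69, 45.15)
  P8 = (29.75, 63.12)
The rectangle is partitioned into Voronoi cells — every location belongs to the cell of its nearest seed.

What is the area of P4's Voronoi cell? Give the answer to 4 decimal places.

1. box [0,58]×[0,85]: [(0, 0) (58, 0) (58, 85) (0, 85)]
2. ⊥bis P4·P0 via (25.85,31.37): [(0, 48.3382) (0, 0) (58, 0) (58, 10.2664)]  |A|=1699.5338
3. ⊥bis P4·P1 via (25.965,15.225): [(26.7825, 30.7579) (0, 48.3382) (0, 0) (25.1637, 0)]  |A|=1034.3003
4. ⊥bis P4·P2 via (24.325,27.31): [(26.514, 25.6568) (0, 45.6802) (0, 0) (25.1637, 0)]  |A|=928.394
5. ⊥bis P4·P3 via (17.62,34.57): [(26.514, 25.6568) (14.232, 34.9322) (0, 36.4538) (0, 0) (25.1637, 0)]  |A|=862.739
6. ⊥bis P4·P5 via (21.045,11.885): [(26.1663, 19.0495) (26.514, 25.6568) (14.232, 34.9322) (0, 36.4538) (0, 0) (12.5495, 0)]  |A|=742.5916
7. ⊥bis P4·P6 via (19.155,39.49): [(26.1663, 19.0495) (26.514, 25.6568) (14.232, 34.9322) (0, 36.4538) (0, 0) (12.5495, 0)]  |A|=742.5916
8. ⊥bis P4·P7 via (23.65,30.46): [(26.1663, 19.0495) (26.514, 25.6568) (14.232, 34.9322) (0, 36.4538) (0, 0) (12.5495, 0)]  |A|=742.5916
9. ⊥bis P4·P8 via (22.68,39.445): [(26.1663, 19.0495) (26.514, 25.6568) (14.232, 34.9322) (0, 36.4538) (0, 0) (12.5495, 0)]  |A|=742.5916
10. canonical 6-gon: [(26.1663, 19.0495) (26.514, 25.6568) (14.232, 34.9322) (0, 36.4538) (0, 0) (12.5495, 0)]
11. shoelace: 742.5916

Area of P4's cell: 742.5916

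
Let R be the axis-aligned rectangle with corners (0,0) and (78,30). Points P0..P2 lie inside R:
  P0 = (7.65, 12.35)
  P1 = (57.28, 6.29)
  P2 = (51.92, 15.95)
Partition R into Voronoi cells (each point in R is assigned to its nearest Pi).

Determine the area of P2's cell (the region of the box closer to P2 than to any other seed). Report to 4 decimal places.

Area of P2's cell: 924.9772

1. box [0,78]×[0,30]: [(0, 0) (78, 0) (78, 30) (0, 30)]
2. ⊥bis P2·P0 via (29.785,14.15): [(30.9357, 0) (78, 0) (78, 30) (28.4961, 30)]  |A|=1448.5236
3. ⊥bis P2·P1 via (54.6,11.12): [(30.9357, 0) (34.5591, 0) (78, 24.1039) (78, 30) (28.4961, 30)]  |A|=924.9772
4. canonical 5-gon: [(30.9357, 0) (34.5591, 0) (78, 24.1039) (78, 30) (28.4961, 30)]
5. shoelace: 924.9772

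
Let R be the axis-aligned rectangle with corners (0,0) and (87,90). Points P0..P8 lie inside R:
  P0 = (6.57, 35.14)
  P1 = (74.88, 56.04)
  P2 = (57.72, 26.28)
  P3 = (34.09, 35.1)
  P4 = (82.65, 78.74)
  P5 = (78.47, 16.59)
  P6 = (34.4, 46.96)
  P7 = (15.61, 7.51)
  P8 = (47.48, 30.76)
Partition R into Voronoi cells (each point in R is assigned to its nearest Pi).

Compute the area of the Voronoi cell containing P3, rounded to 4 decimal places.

Area of P3's cell: 427.5971

1. box [0,87]×[0,90]: [(0, 0) (87, 0) (87, 90) (0, 90)]
2. ⊥bis P3·P0 via (20.33,35.12): [(20.279, 0) (87, 0) (87, 90) (20.4098, 90)]  |A|=5999.0076
3. ⊥bis P3·P1 via (54.485,45.57): [(20.279, 0) (77.8789, 0) (31.6764, 90) (20.4098, 90)]  |A|=3098.993
4. ⊥bis P3·P2 via (45.905,30.69): [(20.279, 0) (34.4498, 0) (52.7329, 48.983) (31.6764, 90) (20.4098, 90)]  |A|=2035.3517
5. ⊥bis P3·P4 via (58.37,56.92): [(20.279, 0) (34.4498, 0) (52.7329, 48.983) (35.7196, 82.1241) (28.6416, 90) (20.4098, 90)]  |A|=2023.4008
6. ⊥bis P3·P5 via (56.28,25.845): [(20.279, 0) (34.4498, 0) (52.7329, 48.983) (35.7196, 82.1241) (28.6416, 90) (20.4098, 90)]  |A|=2023.4008
7. ⊥bis P3·P6 via (34.245,41.03): [(20.3391, 41.3935) (20.279, 0) (34.4498, 0) (49.6145, 40.6283)]  |A|=893.7969
8. ⊥bis P3·P7 via (24.85,21.305): [(20.3391, 41.3935) (20.3143, 24.343) (38.8915, 11.8999) (49.6145, 40.6283)]  |A|=583.1486
9. ⊥bis P3·P8 via (40.785,32.93): [(43.3334, 40.7924) (20.3391, 41.3935) (20.3143, 24.343) (34.8468, 14.6091)]  |A|=427.5971
10. canonical 4-gon: [(43.3334, 40.7924) (20.3391, 41.3935) (20.3143, 24.343) (34.8468, 14.6091)]
11. shoelace: 427.5971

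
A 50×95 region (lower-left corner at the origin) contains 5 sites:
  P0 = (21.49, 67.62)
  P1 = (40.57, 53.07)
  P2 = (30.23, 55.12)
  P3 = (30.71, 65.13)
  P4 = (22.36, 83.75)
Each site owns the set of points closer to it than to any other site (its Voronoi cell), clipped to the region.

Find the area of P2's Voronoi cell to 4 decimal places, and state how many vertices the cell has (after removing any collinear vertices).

Area of P2's cell: 1639.2707 (5 vertices)

1. box [0,50]×[0,95]: [(0, 0) (50, 0) (50, 95) (0, 95)]
2. ⊥bis P2·P0 via (25.86,61.37): [(0, 43.2887) (0, 0) (50, 0) (50, 78.2487)]  |A|=3038.4344
3. ⊥bis P2·P1 via (35.4,54.095): [(38.6097, 70.2846) (0, 43.2887) (0, 0) (24.6752, 0)]  |A|=1702.8249
4. ⊥bis P2·P3 via (30.47,60.125): [(36.5378, 59.834) (24.4895, 60.4118) (0, 43.2887) (0, 0) (24.6752, 0)]  |A|=1639.2707
5. ⊥bis P2·P4 via (26.295,69.435): [(36.5378, 59.834) (24.4895, 60.4118) (0, 43.2887) (0, 0) (24.6752, 0)]  |A|=1639.2707
6. canonical 5-gon: [(36.5378, 59.834) (24.4895, 60.4118) (0, 43.2887) (0, 0) (24.6752, 0)]
7. shoelace: 1639.2707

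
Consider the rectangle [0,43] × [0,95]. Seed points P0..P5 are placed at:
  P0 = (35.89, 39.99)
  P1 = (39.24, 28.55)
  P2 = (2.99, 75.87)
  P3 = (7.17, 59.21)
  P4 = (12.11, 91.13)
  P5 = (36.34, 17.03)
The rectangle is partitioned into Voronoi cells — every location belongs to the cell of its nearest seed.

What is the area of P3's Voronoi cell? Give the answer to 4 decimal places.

Area of P3's cell: 910.7560

1. box [0,43]×[0,95]: [(0, 0) (43, 0) (43, 95) (0, 95)]
2. ⊥bis P3·P0 via (21.53,49.6): [(0, 17.4282) (43, 81.6821) (43, 95) (0, 95)]  |A|=1954.1276
3. ⊥bis P3·P1 via (23.205,43.88): [(0, 19.6078) (4.8621, 24.6935) (43, 81.6821) (43, 95) (0, 95)]  |A|=1948.8289
4. ⊥bis P3·P2 via (5.08,67.54): [(0, 66.2654) (0, 19.6078) (4.8621, 24.6935) (39.2779, 76.1203)]  |A|=953.8125
5. ⊥bis P3·P4 via (9.64,75.17): [(25.6284, 72.6956) (0, 66.2654) (0, 19.6078) (4.8621, 24.6935) (35.9201, 71.1028)]  |A|=925.3194
6. ⊥bis P3·P5 via (21.755,38.12): [(25.6284, 72.6956) (0, 66.2654) (0, 23.0751) (7.0347, 27.94) (35.9201, 71.1028)]  |A|=910.756
7. canonical 5-gon: [(25.6284, 72.6956) (0, 66.2654) (0, 23.0751) (7.0347, 27.94) (35.9201, 71.1028)]
8. shoelace: 910.756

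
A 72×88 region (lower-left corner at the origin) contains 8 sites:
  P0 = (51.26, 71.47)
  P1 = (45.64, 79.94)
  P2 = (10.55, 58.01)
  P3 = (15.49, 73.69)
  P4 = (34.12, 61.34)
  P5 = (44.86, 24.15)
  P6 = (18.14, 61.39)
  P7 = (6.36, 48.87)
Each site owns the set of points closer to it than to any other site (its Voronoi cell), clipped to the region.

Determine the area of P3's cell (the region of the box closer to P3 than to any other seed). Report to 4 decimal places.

1. box [0,72]×[0,88]: [(0, 0) (72, 0) (72, 88) (0, 88)]
2. ⊥bis P3·P0 via (33.375,72.58): [(0, 0) (28.8705, 0) (34.332, 88) (0, 88)]  |A|=2780.9086
3. ⊥bis P3·P1 via (30.565,76.815): [(0, 0) (28.8705, 0) (32.9298, 65.4071) (28.2464, 88) (0, 88)]  |A|=2712.1625
4. ⊥bis P3·P2 via (13.02,65.85): [(0, 69.952) (32.575, 59.6892) (32.9298, 65.4071) (28.2464, 88) (0, 88)]  |A|=711.1945
5. ⊥bis P3·P4 via (24.805,67.515): [(0, 69.952) (21.8559, 63.0662) (30.6615, 76.3495) (28.2464, 88) (0, 88)]  |A|=616.7071
6. ⊥bis P3·P5 via (30.175,48.92): [(0, 69.952) (21.8559, 63.0662) (30.6615, 76.3495) (28.2464, 88) (0, 88)]  |A|=616.7071
7. ⊥bis P3·P6 via (16.815,67.54): [(0, 69.952) (11.3755, 66.3681) (26.1556, 69.5524) (30.6615, 76.3495) (28.2464, 88) (0, 88)]  |A|=575.62
8. ⊥bis P3·P7 via (10.925,61.28): [(0, 69.952) (11.3755, 66.3681) (26.1556, 69.5524) (30.6615, 76.3495) (28.2464, 88) (0, 88)]  |A|=575.62
9. canonical 6-gon: [(0, 69.952) (11.3755, 66.3681) (26.1556, 69.5524) (30.6615, 76.3495) (28.2464, 88) (0, 88)]
10. shoelace: 575.62

Area of P3's cell: 575.6200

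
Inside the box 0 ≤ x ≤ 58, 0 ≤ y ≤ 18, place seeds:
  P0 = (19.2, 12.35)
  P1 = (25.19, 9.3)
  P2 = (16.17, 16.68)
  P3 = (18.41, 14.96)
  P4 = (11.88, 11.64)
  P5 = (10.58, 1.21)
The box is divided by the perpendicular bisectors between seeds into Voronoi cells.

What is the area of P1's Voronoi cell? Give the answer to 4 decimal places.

1. box [0,58]×[0,18]: [(0, 0) (58, 0) (58, 18) (0, 18)]
2. ⊥bis P1·P0 via (22.195,10.825): [(16.6831, 0) (58, 0) (58, 18) (25.8484, 18)]  |A|=661.2166
3. ⊥bis P1·P2 via (20.68,12.99): [(16.6831, 0) (58, 0) (58, 18) (25.8484, 18)]  |A|=661.2166
4. ⊥bis P1·P3 via (21.8,12.13): [(24.5162, 15.3837) (16.6831, 0) (58, 0) (58, 18) (26.7003, 18)]  |A|=660.1021
5. ⊥bis P1·P4 via (18.535,10.47): [(24.5162, 15.3837) (16.7002, 0.0336) (16.6943, 0) (58, 0) (58, 18) (26.7003, 18)]  |A|=660.102
6. ⊥bis P1·P5 via (17.885,5.255): [(24.5162, 15.3837) (18.6528, 3.8684) (20.7949, 0) (58, 0) (58, 18) (26.7003, 18)]  |A|=652.1492
7. canonical 6-gon: [(24.5162, 15.3837) (18.6528, 3.8684) (20.7949, 0) (58, 0) (58, 18) (26.7003, 18)]
8. shoelace: 652.1492

Area of P1's cell: 652.1492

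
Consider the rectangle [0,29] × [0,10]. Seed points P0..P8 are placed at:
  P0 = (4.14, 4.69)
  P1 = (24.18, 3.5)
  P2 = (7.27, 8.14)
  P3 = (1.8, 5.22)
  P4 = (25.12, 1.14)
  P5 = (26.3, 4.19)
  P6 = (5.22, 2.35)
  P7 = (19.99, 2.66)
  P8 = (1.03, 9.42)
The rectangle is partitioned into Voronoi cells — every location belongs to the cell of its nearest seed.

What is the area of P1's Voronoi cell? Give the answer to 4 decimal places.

1. box [0,29]×[0,10]: [(0, 0) (29, 0) (29, 10) (0, 10)]
2. ⊥bis P1·P0 via (14.16,4.095): [(13.9168, 0) (29, 0) (29, 10) (14.5106, 10)]  |A|=147.8626
3. ⊥bis P1·P2 via (15.725,5.82): [(14.128, 0) (29, 0) (29, 10) (16.872, 10)]  |A|=135
4. ⊥bis P1·P3 via (12.99,4.36): [(14.128, 0) (29, 0) (29, 10) (16.872, 10)]  |A|=135
5. ⊥bis P1·P4 via (24.65,2.32): [(14.128, 0) (18.8253, 0) (29, 4.0526) (29, 10) (16.872, 10)]  |A|=114.3829
6. ⊥bis P1·P5 via (25.24,3.845): [(14.128, 0) (18.8253, 0) (25.6117, 2.703) (23.2367, 10) (16.872, 10)]  |A|=83.2799
7. ⊥bis P1·P6 via (14.7,2.925): [(14.7418, 2.2367) (14.8774, 0) (18.8253, 0) (25.6117, 2.703) (23.2367, 10) (16.872, 10)]  |A|=82.4419
8. ⊥bis P1·P7 via (22.085,3.08): [(22.4158, 1.4301) (25.6117, 2.703) (23.2367, 10) (20.6977, 10)]  |A|=24.0514
9. ⊥bis P1·P8 via (12.605,6.46): [(22.4158, 1.4301) (25.6117, 2.703) (23.2367, 10) (20.6977, 10)]  |A|=24.0514
10. canonical 4-gon: [(22.4158, 1.4301) (25.6117, 2.703) (23.2367, 10) (20.6977, 10)]
11. shoelace: 24.0514

Area of P1's cell: 24.0514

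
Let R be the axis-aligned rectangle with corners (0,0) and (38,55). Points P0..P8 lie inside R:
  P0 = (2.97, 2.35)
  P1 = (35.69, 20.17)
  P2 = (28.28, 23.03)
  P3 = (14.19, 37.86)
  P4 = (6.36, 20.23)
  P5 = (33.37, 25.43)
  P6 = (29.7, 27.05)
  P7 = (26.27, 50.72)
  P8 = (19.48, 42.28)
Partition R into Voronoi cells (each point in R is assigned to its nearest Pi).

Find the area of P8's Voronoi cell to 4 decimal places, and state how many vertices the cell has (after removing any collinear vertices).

Area of P8's cell: 217.2487 (4 vertices)

1. box [0,38]×[0,55]: [(0, 0) (38, 0) (38, 55) (0, 55)]
2. ⊥bis P8·P0 via (11.225,22.315): [(0, 26.9562) (38, 11.2442) (38, 55) (0, 55)]  |A|=1364.1908
3. ⊥bis P8·P1 via (27.585,31.225): [(0, 26.9562) (13.915, 21.2028) (38, 38.8608) (38, 55) (0, 55)]  |A|=1031.618
4. ⊥bis P8·P2 via (23.88,32.655): [(0, 26.9562) (5.9932, 24.4782) (38, 39.1099) (38, 55) (0, 55)]  |A|=918.2468
5. ⊥bis P8·P3 via (16.835,40.07): [(23.2653, 32.374) (38, 39.1099) (38, 55) (4.3604, 55)]  |A|=497.6329
6. ⊥bis P8·P4 via (12.92,31.255): [(23.2653, 32.374) (38, 39.1099) (38, 55) (4.3604, 55)]  |A|=497.6329
7. ⊥bis P8·P5 via (26.425,33.855): [(23.2653, 32.374) (26.3254, 33.7729) (38, 43.3966) (38, 55) (4.3604, 55)]  |A|=472.6097
8. ⊥bis P8·P6 via (24.59,34.665): [(22.5147, 33.2724) (38, 43.6637) (38, 55) (4.3604, 55)]  |A|=453.2274
9. ⊥bis P8·P7 via (22.875,46.5): [(22.5147, 33.2724) (31.6757, 39.4198) (12.3095, 55) (4.3604, 55)]  |A|=217.2487
10. canonical 4-gon: [(22.5147, 33.2724) (31.6757, 39.4198) (12.3095, 55) (4.3604, 55)]
11. shoelace: 217.2487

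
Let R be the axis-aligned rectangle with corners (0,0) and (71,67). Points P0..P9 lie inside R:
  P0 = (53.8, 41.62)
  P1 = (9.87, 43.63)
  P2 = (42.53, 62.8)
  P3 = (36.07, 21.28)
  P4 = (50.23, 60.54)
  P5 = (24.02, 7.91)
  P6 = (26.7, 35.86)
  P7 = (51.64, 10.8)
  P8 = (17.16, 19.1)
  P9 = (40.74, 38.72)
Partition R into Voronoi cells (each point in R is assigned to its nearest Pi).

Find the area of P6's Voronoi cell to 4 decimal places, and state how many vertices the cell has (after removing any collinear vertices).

Area of P6's cell: 354.0552 (5 vertices)

1. box [0,71]×[0,67]: [(0, 0) (71, 0) (71, 67) (0, 67)]
2. ⊥bis P6·P0 via (40.25,38.74): [(0, 0) (48.484, 0) (34.2434, 67) (0, 67)]  |A|=2771.3707
3. ⊥bis P6·P1 via (18.285,39.745): [(0, 0.1393) (0, 0) (48.484, 0) (34.2434, 67) (30.868, 67)]  |A|=1739.4432
4. ⊥bis P6·P2 via (34.615,49.33): [(25.2506, 54.8326) (0, 0.1393) (0, 0) (48.484, 0) (38.4821, 47.0577)]  |A|=1603.4514
5. ⊥bis P6·P3 via (31.385,28.57): [(25.2506, 54.8326) (5.4228, 11.8851) (41.0864, 34.8047) (38.4821, 47.0577)]  |A|=609.548
6. ⊥bis P6·P4 via (38.465,48.2): [(25.2506, 54.8326) (5.4228, 11.8851) (41.0864, 34.8047) (38.4821, 47.0577)]  |A|=609.548
7. ⊥bis P6·P5 via (25.36,21.885): [(25.2506, 54.8326) (10.6889, 23.2917) (21.5512, 22.2502) (41.0864, 34.8047) (38.4821, 47.0577)]  |A|=544.8543
8. ⊥bis P6·P7 via (39.17,23.33): [(25.2506, 54.8326) (10.6889, 23.2917) (21.5512, 22.2502) (41.0864, 34.8047) (38.4821, 47.0577)]  |A|=544.8543
9. ⊥bis P6·P8 via (21.93,27.48): [(25.2506, 54.8326) (14.5595, 31.6754) (26.0446, 25.1379) (41.0864, 34.8047) (38.4821, 47.0577)]  |A|=466.0353
10. ⊥bis P6·P9 via (33.72,37.29): [(30.8122, 51.5645) (25.2506, 54.8326) (14.5595, 31.6754) (26.0446, 25.1379) (35.0204, 30.9063)]  |A|=354.0552
11. canonical 5-gon: [(30.8122, 51.5645) (25.2506, 54.8326) (14.5595, 31.6754) (26.0446, 25.1379) (35.0204, 30.9063)]
12. shoelace: 354.0552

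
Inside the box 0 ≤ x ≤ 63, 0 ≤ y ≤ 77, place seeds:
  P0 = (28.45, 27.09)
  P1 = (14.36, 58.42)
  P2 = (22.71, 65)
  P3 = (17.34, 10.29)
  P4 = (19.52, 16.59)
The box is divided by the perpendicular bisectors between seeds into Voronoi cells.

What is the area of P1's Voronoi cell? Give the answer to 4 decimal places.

1. box [0,63]×[0,77]: [(0, 0) (63, 0) (63, 77) (0, 77)]
2. ⊥bis P1·P0 via (21.405,42.755): [(0, 33.1286) (63, 61.4615) (63, 77) (0, 77)]  |A|=1871.4143
3. ⊥bis P1·P2 via (18.535,61.71): [(0, 33.1286) (30.3145, 46.7619) (6.4861, 77) (0, 77)]  |A|=763.0344
4. ⊥bis P1·P3 via (15.85,34.355): [(0, 33.3736) (0.632, 33.4128) (30.3145, 46.7619) (6.4861, 77) (0, 77)]  |A|=762.9569
5. ⊥bis P1·P4 via (16.94,37.505): [(0, 35.4153) (7.0067, 36.2797) (30.3145, 46.7619) (6.4861, 77) (0, 77)]  |A|=755.023
6. canonical 5-gon: [(0, 35.4153) (7.0067, 36.2797) (30.3145, 46.7619) (6.4861, 77) (0, 77)]
7. shoelace: 755.023

Area of P1's cell: 755.0230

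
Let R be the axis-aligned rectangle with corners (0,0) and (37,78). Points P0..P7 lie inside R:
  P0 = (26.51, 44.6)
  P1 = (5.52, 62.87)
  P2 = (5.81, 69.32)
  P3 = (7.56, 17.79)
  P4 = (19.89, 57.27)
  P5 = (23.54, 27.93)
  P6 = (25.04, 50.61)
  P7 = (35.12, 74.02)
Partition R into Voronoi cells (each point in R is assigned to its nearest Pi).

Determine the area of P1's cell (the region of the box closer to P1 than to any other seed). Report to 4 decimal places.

1. box [0,37]×[0,78]: [(0, 0) (37, 0) (37, 78) (0, 78)]
2. ⊥bis P1·P0 via (16.015,53.735): [(0, 35.3357) (37, 77.8442) (37, 78) (0, 78)]  |A|=792.1714
3. ⊥bis P1·P2 via (5.665,66.095): [(0, 66.3497) (0, 35.3357) (25.9784, 65.1817)]  |A|=402.8463
4. ⊥bis P1·P3 via (6.54,40.33): [(0, 66.3497) (0, 40.034) (4.2572, 40.2267) (25.9784, 65.1817)]  |A|=392.8455
5. ⊥bis P1·P4 via (12.705,60.07): [(14.8913, 65.6802) (0, 66.3497) (0, 40.034) (4.2572, 40.2267) (5.5516, 41.7138)]  |A|=257.6591
6. ⊥bis P1·P5 via (14.53,45.4): [(14.8913, 65.6802) (0, 66.3497) (0, 40.034) (4.2572, 40.2267) (5.5516, 41.7138)]  |A|=257.6591
7. ⊥bis P1·P6 via (15.28,56.74): [(14.8913, 65.6802) (0, 66.3497) (0, 40.034) (4.2572, 40.2267) (5.5516, 41.7138)]  |A|=257.6591
8. ⊥bis P1·P7 via (20.32,68.445): [(14.8913, 65.6802) (0, 66.3497) (0, 40.034) (4.2572, 40.2267) (5.5516, 41.7138)]  |A|=257.6591
9. canonical 5-gon: [(14.8913, 65.6802) (0, 66.3497) (0, 40.034) (4.2572, 40.2267) (5.5516, 41.7138)]
10. shoelace: 257.6591

Area of P1's cell: 257.6591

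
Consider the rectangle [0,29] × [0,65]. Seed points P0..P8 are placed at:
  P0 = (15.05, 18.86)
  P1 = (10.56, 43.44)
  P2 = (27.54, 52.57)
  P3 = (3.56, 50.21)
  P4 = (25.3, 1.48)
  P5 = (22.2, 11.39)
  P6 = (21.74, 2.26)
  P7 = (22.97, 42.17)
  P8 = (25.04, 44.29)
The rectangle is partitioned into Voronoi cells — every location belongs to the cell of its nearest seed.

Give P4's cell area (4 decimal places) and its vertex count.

1. box [0,29]×[0,65]: [(0, 0) (29, 0) (29, 65) (0, 65)]
2. ⊥bis P4·P0 via (20.175,10.17): [(2.9306, 0) (29, 0) (29, 15.3746)]  |A|=200.4032
3. ⊥bis P4·P1 via (17.93,22.46): [(2.9306, 0) (29, 0) (29, 15.3746)]  |A|=200.4032
4. ⊥bis P4·P2 via (26.42,27.025): [(2.9306, 0) (29, 0) (29, 15.3746)]  |A|=200.4032
5. ⊥bis P4·P3 via (14.43,25.845): [(2.9306, 0) (29, 0) (29, 15.3746)]  |A|=200.4032
6. ⊥bis P4·P5 via (23.75,6.435): [(3.1788, 0) (29, 0) (29, 8.0773)]  |A|=104.2827
7. ⊥bis P4·P6 via (23.52,1.87): [(24.5769, 6.6937) (23.1103, 0) (29, 0) (29, 8.0773)]  |A|=37.5753
8. ⊥bis P4·P7 via (24.135,21.825): [(24.5769, 6.6937) (23.1103, 0) (29, 0) (29, 8.0773)]  |A|=37.5753
9. ⊥bis P4·P8 via (25.17,22.885): [(24.5769, 6.6937) (23.1103, 0) (29, 0) (29, 8.0773)]  |A|=37.5753
10. canonical 4-gon: [(24.5769, 6.6937) (23.1103, 0) (29, 0) (29, 8.0773)]
11. shoelace: 37.5753

Area of P4's cell: 37.5753 (4 vertices)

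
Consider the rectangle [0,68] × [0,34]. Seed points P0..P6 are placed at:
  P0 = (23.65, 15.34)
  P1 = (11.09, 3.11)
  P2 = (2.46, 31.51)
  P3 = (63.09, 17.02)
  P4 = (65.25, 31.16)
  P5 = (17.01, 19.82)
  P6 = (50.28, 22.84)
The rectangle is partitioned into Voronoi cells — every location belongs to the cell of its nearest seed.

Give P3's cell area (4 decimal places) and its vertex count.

1. box [0,68]×[0,34]: [(0, 0) (68, 0) (68, 34) (0, 34)]
2. ⊥bis P3·P0 via (43.37,16.18): [(44.0592, 0) (68, 0) (68, 34) (42.6109, 34)]  |A|=838.6076
3. ⊥bis P3·P1 via (37.09,10.065): [(44.0592, 0) (68, 0) (68, 34) (42.6109, 34)]  |A|=838.6076
4. ⊥bis P3·P2 via (32.775,24.265): [(44.0592, 0) (68, 0) (68, 34) (42.6109, 34)]  |A|=838.6076
5. ⊥bis P3·P4 via (64.17,24.09): [(42.8946, 27.34) (44.0592, 0) (68, 0) (68, 23.5049)]  |A|=622.3206
6. ⊥bis P3·P5 via (40.05,18.42): [(42.8946, 27.34) (44.0592, 0) (68, 0) (68, 23.5049)]  |A|=622.3206
7. ⊥bis P3·P6 via (56.685,19.93): [(58.9381, 24.8892) (47.6302, 0) (68, 0) (68, 23.5049)]  |A|=359.994
8. canonical 4-gon: [(58.9381, 24.8892) (47.6302, 0) (68, 0) (68, 23.5049)]
9. shoelace: 359.994

Area of P3's cell: 359.9940 (4 vertices)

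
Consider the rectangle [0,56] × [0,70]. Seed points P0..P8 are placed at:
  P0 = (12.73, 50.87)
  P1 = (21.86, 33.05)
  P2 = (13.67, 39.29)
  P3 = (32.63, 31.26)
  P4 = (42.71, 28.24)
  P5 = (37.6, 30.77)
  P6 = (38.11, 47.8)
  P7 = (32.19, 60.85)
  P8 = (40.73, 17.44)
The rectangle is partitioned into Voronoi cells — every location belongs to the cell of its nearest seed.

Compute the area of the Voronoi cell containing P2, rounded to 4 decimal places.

1. box [0,56]×[0,70]: [(0, 0) (56, 0) (56, 70) (0, 70)]
2. ⊥bis P2·P0 via (13.2,45.08): [(0, 44.0085) (0, 0) (56, 0) (56, 48.5543)]  |A|=2591.7574
3. ⊥bis P2·P1 via (17.765,36.17): [(25.302, 46.0624) (0, 44.0085) (0, 12.8534)]  |A|=394.1434
4. ⊥bis P2·P3 via (23.15,35.275): [(25.302, 46.0624) (0, 44.0085) (0, 12.8534)]  |A|=394.1434
5. ⊥bis P2·P4 via (28.19,33.765): [(25.302, 46.0624) (0, 44.0085) (0, 12.8534)]  |A|=394.1434
6. ⊥bis P2·P5 via (25.635,35.03): [(25.302, 46.0624) (0, 44.0085) (0, 12.8534)]  |A|=394.1434
7. ⊥bis P2·P6 via (25.89,43.545): [(25.104, 45.8024) (25.0214, 46.0396) (0, 44.0085) (0, 12.8534)]  |A|=394.1092
8. ⊥bis P2·P7 via (22.93,50.07): [(25.104, 45.8024) (25.0214, 46.0396) (0, 44.0085) (0, 12.8534)]  |A|=394.1092
9. ⊥bis P2·P8 via (27.2,28.365): [(25.104, 45.8024) (25.0214, 46.0396) (0, 44.0085) (0, 12.8534)]  |A|=394.1092
10. canonical 4-gon: [(25.104, 45.8024) (25.0214, 46.0396) (0, 44.0085) (0, 12.8534)]
11. shoelace: 394.1092

Area of P2's cell: 394.1092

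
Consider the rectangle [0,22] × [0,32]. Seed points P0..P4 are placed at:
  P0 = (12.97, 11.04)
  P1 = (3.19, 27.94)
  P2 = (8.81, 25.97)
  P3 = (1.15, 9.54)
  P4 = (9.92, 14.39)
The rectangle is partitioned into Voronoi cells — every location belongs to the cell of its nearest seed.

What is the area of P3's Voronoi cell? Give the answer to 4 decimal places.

1. box [0,22]×[0,32]: [(0, 0) (22, 0) (22, 32) (0, 32)]
2. ⊥bis P3·P0 via (7.06,10.29): [(0, 0) (8.3658, 0) (4.3049, 32) (0, 32)]  |A|=202.7322
3. ⊥bis P3·P1 via (2.17,18.74): [(0, 18.9806) (0, 0) (8.3658, 0) (6.0421, 18.3107)]  |A|=133.9339
4. ⊥bis P3·P2 via (4.98,17.755): [(3.0848, 18.6386) (0, 18.9806) (0, 0) (8.3658, 0) (6.1839, 17.1937)]  |A|=132.3055
5. ⊥bis P3·P4 via (5.535,11.965): [(1.7633, 18.7851) (0, 18.9806) (0, 0) (8.3658, 0) (7.2383, 8.885)]  |A|=114.0523
6. canonical 5-gon: [(1.7633, 18.7851) (0, 18.9806) (0, 0) (8.3658, 0) (7.2383, 8.885)]
7. shoelace: 114.0523

Area of P3's cell: 114.0523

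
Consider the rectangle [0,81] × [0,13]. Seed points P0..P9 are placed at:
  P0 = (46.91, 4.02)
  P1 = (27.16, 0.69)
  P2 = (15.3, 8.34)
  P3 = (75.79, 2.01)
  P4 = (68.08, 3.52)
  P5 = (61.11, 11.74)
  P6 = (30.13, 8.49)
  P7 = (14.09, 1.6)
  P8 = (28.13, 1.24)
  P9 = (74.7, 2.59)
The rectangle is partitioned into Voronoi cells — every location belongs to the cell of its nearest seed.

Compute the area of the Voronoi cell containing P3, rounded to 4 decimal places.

1. box [0,81]×[0,13]: [(0, 0) (81, 0) (81, 13) (0, 13)]
2. ⊥bis P3·P0 via (61.35,3.015): [(61.1402, 0) (81, 0) (81, 13) (62.0449, 13)]  |A|=252.2968
3. ⊥bis P3·P1 via (51.475,1.35): [(61.1402, 0) (81, 0) (81, 13) (62.0449, 13)]  |A|=252.2968
4. ⊥bis P3·P2 via (45.545,5.175): [(61.1402, 0) (81, 0) (81, 13) (62.0449, 13)]  |A|=252.2968
5. ⊥bis P3·P4 via (71.935,2.765): [(71.3935, 0) (81, 0) (81, 13) (73.9395, 13)]  |A|=108.3355
6. ⊥bis P3·P5 via (68.45,6.875): [(71.3935, 0) (81, 0) (81, 13) (73.9395, 13)]  |A|=108.3355
7. ⊥bis P3·P6 via (52.96,5.25): [(71.3935, 0) (81, 0) (81, 13) (73.9395, 13)]  |A|=108.3355
8. ⊥bis P3·P7 via (44.94,1.805): [(71.3935, 0) (81, 0) (81, 13) (73.9395, 13)]  |A|=108.3355
9. ⊥bis P3·P8 via (51.96,1.625): [(71.3935, 0) (81, 0) (81, 13) (73.9395, 13)]  |A|=108.3355
10. ⊥bis P3·P9 via (75.245,2.3): [(74.0211, 0) (81, 0) (81, 13) (80.9386, 13)]  |A|=45.7618
11. canonical 4-gon: [(74.0211, 0) (81, 0) (81, 13) (80.9386, 13)]
12. shoelace: 45.7618

Area of P3's cell: 45.7618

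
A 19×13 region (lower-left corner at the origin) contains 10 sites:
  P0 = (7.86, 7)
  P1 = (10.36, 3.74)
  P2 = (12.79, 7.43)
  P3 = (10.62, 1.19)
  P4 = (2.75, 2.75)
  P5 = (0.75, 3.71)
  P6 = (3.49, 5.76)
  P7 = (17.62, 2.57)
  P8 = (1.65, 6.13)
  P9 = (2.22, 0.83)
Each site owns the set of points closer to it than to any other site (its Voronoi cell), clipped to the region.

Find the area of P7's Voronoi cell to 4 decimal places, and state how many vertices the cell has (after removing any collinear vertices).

Area of P7's cell: 30.8152 (5 vertices)

1. box [0,19]×[0,13]: [(0, 0) (19, 0) (19, 13) (0, 13)]
2. ⊥bis P7·P0 via (12.74,4.785): [(10.5681, 0) (19, 0) (19, 13) (16.4687, 13)]  |A|=71.2604
3. ⊥bis P7·P1 via (13.99,3.155): [(15.0854, 9.9524) (13.4815, 0) (19, 0) (19, 13) (16.4687, 13)]  |A|=56.7626
4. ⊥bis P7·P2 via (15.205,5): [(14.1123, 3.9141) (13.4815, 0) (19, 0) (19, 8.7716)]  |A|=32.2361
5. ⊥bis P7·P3 via (14.12,1.88): [(14.1123, 3.9141) (13.9354, 2.8163) (14.4906, 0) (19, 0) (19, 8.7716)]  |A|=30.8152
6. ⊥bis P7·P4 via (10.185,2.66): [(14.1123, 3.9141) (13.9354, 2.8163) (14.4906, 0) (19, 0) (19, 8.7716)]  |A|=30.8152
7. ⊥bis P7·P5 via (9.185,3.14): [(14.1123, 3.9141) (13.9354, 2.8163) (14.4906, 0) (19, 0) (19, 8.7716)]  |A|=30.8152
8. ⊥bis P7·P6 via (10.555,4.165): [(14.1123, 3.9141) (13.9354, 2.8163) (14.4906, 0) (19, 0) (19, 8.7716)]  |A|=30.8152
9. ⊥bis P7·P8 via (9.635,4.35): [(14.1123, 3.9141) (13.9354, 2.8163) (14.4906, 0) (19, 0) (19, 8.7716)]  |A|=30.8152
10. ⊥bis P7·P9 via (9.92,1.7): [(14.1123, 3.9141) (13.9354, 2.8163) (14.4906, 0) (19, 0) (19, 8.7716)]  |A|=30.8152
11. canonical 5-gon: [(14.1123, 3.9141) (13.9354, 2.8163) (14.4906, 0) (19, 0) (19, 8.7716)]
12. shoelace: 30.8152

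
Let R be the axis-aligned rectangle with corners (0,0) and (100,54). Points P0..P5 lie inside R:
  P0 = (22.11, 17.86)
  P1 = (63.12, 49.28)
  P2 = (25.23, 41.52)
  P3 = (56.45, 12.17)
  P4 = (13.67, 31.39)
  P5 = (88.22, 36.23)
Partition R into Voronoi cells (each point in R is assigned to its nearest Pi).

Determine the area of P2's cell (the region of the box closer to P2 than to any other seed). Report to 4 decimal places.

Area of P2's cell: 749.9030

1. box [0,100]×[0,54]: [(0, 0) (100, 0) (100, 54) (0, 54)]
2. ⊥bis P2·P0 via (23.67,29.69): [(0, 32.8113) (100, 19.6245) (100, 54) (0, 54)]  |A|=2778.2088
3. ⊥bis P2·P1 via (44.175,45.4): [(0, 32.8113) (48.0509, 26.4749) (42.4137, 54) (0, 54)]  |A|=1092.7876
4. ⊥bis P2·P3 via (40.84,26.845): [(0, 32.8113) (41.3258, 27.3618) (46.6988, 33.0771) (42.4137, 54) (0, 54)]  |A|=1071.1871
5. ⊥bis P2·P4 via (19.45,36.455): [(25.6013, 29.4353) (41.3258, 27.3618) (46.6988, 33.0771) (42.4137, 54) (4.0754, 54)]  |A|=749.903
6. ⊥bis P2·P5 via (56.725,38.875): [(25.6013, 29.4353) (41.3258, 27.3618) (46.6988, 33.0771) (42.4137, 54) (4.0754, 54)]  |A|=749.903
7. canonical 5-gon: [(25.6013, 29.4353) (41.3258, 27.3618) (46.6988, 33.0771) (42.4137, 54) (4.0754, 54)]
8. shoelace: 749.903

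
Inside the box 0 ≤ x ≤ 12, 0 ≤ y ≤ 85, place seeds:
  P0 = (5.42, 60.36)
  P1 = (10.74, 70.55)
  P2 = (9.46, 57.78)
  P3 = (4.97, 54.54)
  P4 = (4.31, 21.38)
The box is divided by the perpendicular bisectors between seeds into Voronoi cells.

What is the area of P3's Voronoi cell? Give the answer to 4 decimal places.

1. box [0,12]×[0,85]: [(0, 0) (12, 0) (12, 85) (0, 85)]
2. ⊥bis P3·P0 via (5.195,57.45): [(0, 57.8517) (0, 0) (12, 0) (12, 56.9238)]  |A|=688.6531
3. ⊥bis P3·P1 via (7.855,62.545): [(0, 57.8517) (0, 0) (12, 0) (12, 56.9238)]  |A|=688.6531
4. ⊥bis P3·P2 via (7.215,56.16): [(6.3485, 57.3608) (0, 57.8517) (0, 0) (12, 0) (12, 49.5289)]  |A|=667.7569
5. ⊥bis P3·P4 via (4.64,37.96): [(6.3485, 57.3608) (0, 57.8517) (0, 38.0524) (12, 37.8135) (12, 49.5289)]  |A|=212.5617
6. canonical 5-gon: [(6.3485, 57.3608) (0, 57.8517) (0, 38.0524) (12, 37.8135) (12, 49.5289)]
7. shoelace: 212.5617

Area of P3's cell: 212.5617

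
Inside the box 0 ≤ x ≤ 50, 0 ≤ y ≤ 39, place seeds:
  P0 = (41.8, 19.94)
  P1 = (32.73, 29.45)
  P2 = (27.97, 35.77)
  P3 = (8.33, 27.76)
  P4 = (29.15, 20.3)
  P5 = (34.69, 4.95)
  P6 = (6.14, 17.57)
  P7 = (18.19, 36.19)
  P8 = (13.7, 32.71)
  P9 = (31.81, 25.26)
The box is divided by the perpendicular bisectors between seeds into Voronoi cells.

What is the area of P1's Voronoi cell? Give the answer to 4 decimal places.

Area of P1's cell: 171.5555

1. box [0,50]×[0,39]: [(0, 0) (50, 0) (50, 39) (0, 39)]
2. ⊥bis P1·P0 via (37.265,24.695): [(0, 0) (11.372, 0) (50, 36.8408) (50, 39) (0, 39)]  |A|=1238.4571
3. ⊥bis P1·P2 via (30.35,32.61): [(0, 9.7515) (0, 0) (11.372, 0) (50, 36.8408) (50, 39) (38.8342, 39)]  |A|=670.5352
4. ⊥bis P1·P3 via (20.53,28.605): [(20.7532, 25.3821) (21.821, 9.9656) (50, 36.8408) (50, 39) (38.8342, 39)]  |A|=339.1616
5. ⊥bis P1·P4 via (30.94,24.875): [(23.7928, 27.6714) (35.5589, 23.0678) (50, 36.8408) (50, 39) (38.8342, 39)]  |A|=205.8068
6. ⊥bis P1·P5 via (33.71,17.2): [(23.7928, 27.6714) (35.5589, 23.0678) (50, 36.8408) (50, 39) (38.8342, 39)]  |A|=205.8068
7. ⊥bis P1·P6 via (19.435,23.51): [(23.7928, 27.6714) (35.5589, 23.0678) (50, 36.8408) (50, 39) (38.8342, 39)]  |A|=205.8068
8. ⊥bis P1·P7 via (25.46,32.82): [(23.7928, 27.6714) (35.5589, 23.0678) (50, 36.8408) (50, 39) (38.8342, 39)]  |A|=205.8068
9. ⊥bis P1·P8 via (23.215,31.08): [(23.7928, 27.6714) (35.5589, 23.0678) (50, 36.8408) (50, 39) (38.8342, 39)]  |A|=205.8068
10. ⊥bis P1·P9 via (32.27,27.355): [(25.3811, 28.8676) (38.5973, 25.9657) (50, 36.8408) (50, 39) (38.8342, 39)]  |A|=171.5555
11. canonical 5-gon: [(25.3811, 28.8676) (38.5973, 25.9657) (50, 36.8408) (50, 39) (38.8342, 39)]
12. shoelace: 171.5555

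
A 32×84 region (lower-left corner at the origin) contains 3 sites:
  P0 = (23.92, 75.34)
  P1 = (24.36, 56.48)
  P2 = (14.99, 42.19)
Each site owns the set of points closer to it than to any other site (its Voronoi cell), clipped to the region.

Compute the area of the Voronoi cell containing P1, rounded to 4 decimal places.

1. box [0,32]×[0,84]: [(0, 0) (32, 0) (32, 84) (0, 84)]
2. ⊥bis P1·P0 via (24.14,65.91): [(0, 65.3468) (0, 0) (32, 0) (32, 66.0934)]  |A|=2103.0431
3. ⊥bis P1·P2 via (19.675,49.335): [(0, 65.3468) (0, 62.236) (32, 41.2535) (32, 66.0934)]  |A|=447.2123
4. canonical 4-gon: [(0, 65.3468) (0, 62.236) (32, 41.2535) (32, 66.0934)]
5. shoelace: 447.2123

Area of P1's cell: 447.2123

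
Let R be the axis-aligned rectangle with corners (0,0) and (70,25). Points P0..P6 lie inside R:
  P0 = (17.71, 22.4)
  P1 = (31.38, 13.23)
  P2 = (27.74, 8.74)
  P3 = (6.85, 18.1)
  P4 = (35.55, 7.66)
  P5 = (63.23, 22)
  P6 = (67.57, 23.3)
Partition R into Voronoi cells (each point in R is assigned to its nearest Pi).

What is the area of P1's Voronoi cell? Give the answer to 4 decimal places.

1. box [0,70]×[0,25]: [(0, 0) (70, 0) (70, 25) (0, 25)]
2. ⊥bis P1·P0 via (24.545,17.815): [(12.5945, 0) (70, 0) (70, 25) (29.3648, 25)]  |A|=1225.5091
3. ⊥bis P1·P2 via (29.56,10.985): [(23.3438, 16.0244) (43.1102, 0) (70, 0) (70, 25) (29.3648, 25)]  |A|=981.0115
4. ⊥bis P1·P3 via (19.115,15.665): [(23.3438, 16.0244) (43.1102, 0) (70, 0) (70, 25) (29.3648, 25)]  |A|=981.0115
5. ⊥bis P1·P4 via (33.465,10.445): [(23.3438, 16.0244) (31.7811, 9.1844) (52.9066, 25) (29.3648, 25)]  |A|=244.6209
6. ⊥bis P1·P5 via (47.305,17.615): [(23.3438, 16.0244) (31.7811, 9.1844) (46.5764, 20.2609) (45.2715, 25) (29.3648, 25)]  |A|=226.5293
7. ⊥bis P1·P6 via (49.475,18.265): [(23.3438, 16.0244) (31.7811, 9.1844) (46.5764, 20.2609) (45.2715, 25) (29.3648, 25)]  |A|=226.5293
8. canonical 5-gon: [(23.3438, 16.0244) (31.7811, 9.1844) (46.5764, 20.2609) (45.2715, 25) (29.3648, 25)]
9. shoelace: 226.5293

Area of P1's cell: 226.5293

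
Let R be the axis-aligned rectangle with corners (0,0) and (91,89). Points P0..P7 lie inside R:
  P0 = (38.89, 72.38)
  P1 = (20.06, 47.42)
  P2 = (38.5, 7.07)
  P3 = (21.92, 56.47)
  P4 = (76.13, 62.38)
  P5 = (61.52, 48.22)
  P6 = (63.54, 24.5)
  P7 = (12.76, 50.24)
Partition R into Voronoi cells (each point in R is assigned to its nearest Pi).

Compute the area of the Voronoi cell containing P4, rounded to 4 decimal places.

1. box [0,91]×[0,89]: [(0, 0) (91, 0) (91, 89) (0, 89)]
2. ⊥bis P4·P0 via (57.51,67.38): [(39.4166, 0) (91, 0) (91, 89) (63.3156, 89)]  |A|=3527.4199
3. ⊥bis P4·P1 via (48.095,54.9): [(51.1171, 43.573) (62.7428, 0) (91, 0) (91, 89) (63.3156, 89)]  |A|=3019.2217
4. ⊥bis P4·P2 via (57.315,34.725): [(51.1171, 43.573) (52.6269, 37.9146) (91, 11.8075) (91, 89) (63.3156, 89)]  |A|=2256.9974
5. ⊥bis P4·P3 via (49.025,59.425): [(51.1171, 43.573) (52.6269, 37.9146) (91, 11.8075) (91, 89) (63.3156, 89)]  |A|=2256.9974
6. ⊥bis P4·P5 via (68.825,55.3): [(57.4248, 67.0625) (91, 32.4203) (91, 89) (63.3156, 89)]  |A|=1253.5018
7. ⊥bis P4·P6 via (69.835,43.44): [(57.4248, 67.0625) (85.3021, 38.2993) (91, 36.4055) (91, 89) (63.3156, 89)]  |A|=1242.1481
8. ⊥bis P4·P7 via (44.445,56.31): [(57.4248, 67.0625) (85.3021, 38.2993) (91, 36.4055) (91, 89) (63.3156, 89)]  |A|=1242.1481
9. canonical 5-gon: [(57.4248, 67.0625) (85.3021, 38.2993) (91, 36.4055) (91, 89) (63.3156, 89)]
10. shoelace: 1242.1481

Area of P4's cell: 1242.1481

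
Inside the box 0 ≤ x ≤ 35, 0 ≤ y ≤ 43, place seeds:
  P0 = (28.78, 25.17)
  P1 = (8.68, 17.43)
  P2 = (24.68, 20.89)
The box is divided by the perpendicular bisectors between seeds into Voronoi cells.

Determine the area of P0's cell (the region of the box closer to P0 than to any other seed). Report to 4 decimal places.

Area of P0's cell: 390.7606

1. box [0,35]×[0,43]: [(0, 0) (35, 0) (35, 43) (0, 43)]
2. ⊥bis P0·P1 via (18.73,21.3): [(26.9321, 0) (35, 0) (35, 43) (10.3739, 43)]  |A|=702.9216
3. ⊥bis P0·P2 via (26.73,23.03): [(12.9986, 36.1839) (35, 15.1078) (35, 43) (10.3739, 43)]  |A|=390.7606
4. canonical 4-gon: [(12.9986, 36.1839) (35, 15.1078) (35, 43) (10.3739, 43)]
5. shoelace: 390.7606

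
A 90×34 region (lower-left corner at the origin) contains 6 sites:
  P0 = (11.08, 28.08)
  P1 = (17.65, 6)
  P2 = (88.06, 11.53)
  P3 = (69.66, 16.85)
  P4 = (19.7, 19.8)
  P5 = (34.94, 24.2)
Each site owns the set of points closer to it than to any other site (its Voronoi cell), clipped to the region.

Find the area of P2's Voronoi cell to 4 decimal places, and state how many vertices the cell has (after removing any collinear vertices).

1. box [0,90]×[0,34]: [(0, 0) (90, 0) (90, 34) (0, 34)]
2. ⊥bis P2·P0 via (49.57,19.805): [(45.3121, 0) (90, 0) (90, 34) (52.6218, 34)]  |A|=1395.1237
3. ⊥bis P2·P1 via (52.855,8.765): [(51.341, 28.0424) (53.5434, 0) (90, 0) (90, 34) (52.6218, 34)]  |A|=1279.7112
4. ⊥bis P2·P3 via (78.86,14.19): [(74.7572, 0) (90, 0) (90, 34) (84.5877, 34)]  |A|=351.1365
5. ⊥bis P2·P4 via (53.88,15.665): [(74.7572, 0) (90, 0) (90, 34) (84.5877, 34)]  |A|=351.1365
6. ⊥bis P2·P5 via (61.5,17.865): [(74.7572, 0) (90, 0) (90, 34) (84.5877, 34)]  |A|=351.1365
7. canonical 4-gon: [(74.7572, 0) (90, 0) (90, 34) (84.5877, 34)]
8. shoelace: 351.1365

Area of P2's cell: 351.1365 (4 vertices)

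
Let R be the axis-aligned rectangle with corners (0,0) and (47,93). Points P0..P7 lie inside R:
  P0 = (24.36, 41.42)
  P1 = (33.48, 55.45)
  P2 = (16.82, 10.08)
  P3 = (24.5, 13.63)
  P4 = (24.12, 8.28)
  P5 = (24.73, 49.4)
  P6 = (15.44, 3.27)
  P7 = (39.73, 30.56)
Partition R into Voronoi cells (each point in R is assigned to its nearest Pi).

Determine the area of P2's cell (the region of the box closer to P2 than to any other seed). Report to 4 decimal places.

1. box [0,47]×[0,93]: [(0, 0) (47, 0) (47, 93) (0, 93)]
2. ⊥bis P2·P0 via (20.59,25.75): [(0, 30.7037) (0, 0) (47, 0) (47, 19.3961)]  |A|=1177.3449
3. ⊥bis P2·P1 via (25.15,32.765): [(0, 30.7037) (0, 0) (47, 0) (47, 19.3961)]  |A|=1177.3449
4. ⊥bis P2·P3 via (20.66,11.855): [(13.4423, 27.4696) (0, 30.7037) (0, 0) (26.1399, 0)]  |A|=565.3902
5. ⊥bis P2·P4 via (20.47,9.18): [(20.9662, 11.1925) (13.4423, 27.4696) (0, 30.7037) (0, 0) (18.2064, 0)]  |A|=520.9928
6. ⊥bis P2·P5 via (20.775,29.74): [(20.9662, 11.1925) (13.4423, 27.4696) (0, 30.7037) (0, 0) (18.2064, 0)]  |A|=520.9928
7. ⊥bis P2·P6 via (16.13,6.675): [(19.6752, 5.9566) (20.9662, 11.1925) (13.4423, 27.4696) (0, 30.7037) (0, 9.9436)]  |A|=368.9472
8. ⊥bis P2·P7 via (28.275,20.32): [(19.6752, 5.9566) (20.9662, 11.1925) (13.4423, 27.4696) (0, 30.7037) (0, 9.9436)]  |A|=368.9472
9. canonical 5-gon: [(19.6752, 5.9566) (20.9662, 11.1925) (13.4423, 27.4696) (0, 30.7037) (0, 9.9436)]
10. shoelace: 368.9472

Area of P2's cell: 368.9472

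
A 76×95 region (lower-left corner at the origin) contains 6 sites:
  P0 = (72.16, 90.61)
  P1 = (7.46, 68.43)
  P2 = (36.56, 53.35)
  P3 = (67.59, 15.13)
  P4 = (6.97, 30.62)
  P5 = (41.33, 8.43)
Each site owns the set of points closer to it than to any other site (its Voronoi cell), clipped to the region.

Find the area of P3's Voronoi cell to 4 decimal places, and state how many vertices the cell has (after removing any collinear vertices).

1. box [0,76]×[0,95]: [(0, 0) (76, 0) (76, 95) (0, 95)]
2. ⊥bis P3·P0 via (69.875,52.87): [(0, 57.1006) (0, 0) (76, 0) (76, 52.4992)]  |A|=4164.7923
3. ⊥bis P3·P1 via (37.525,41.78): [(48.5024, 54.164) (0.4907, 0) (76, 0) (76, 52.4992)]  |A|=2766.746
4. ⊥bis P3·P2 via (52.075,34.24): [(74.6646, 52.58) (9.9012, 0) (76, 0) (76, 52.4992)]  |A|=1772.7914
5. ⊥bis P3·P4 via (37.28,22.875): [(74.6646, 52.58) (37.0715, 22.059) (31.4348, 0) (76, 0) (76, 52.4992)]  |A|=1535.2866
6. ⊥bis P3·P5 via (54.46,11.78): [(74.6646, 52.58) (49.3036, 31.99) (57.4656, 0) (76, 0) (76, 52.4992)]  |A|=1012.0003
7. canonical 5-gon: [(74.6646, 52.58) (49.3036, 31.99) (57.4656, 0) (76, 0) (76, 52.4992)]
8. shoelace: 1012.0003

Area of P3's cell: 1012.0003 (5 vertices)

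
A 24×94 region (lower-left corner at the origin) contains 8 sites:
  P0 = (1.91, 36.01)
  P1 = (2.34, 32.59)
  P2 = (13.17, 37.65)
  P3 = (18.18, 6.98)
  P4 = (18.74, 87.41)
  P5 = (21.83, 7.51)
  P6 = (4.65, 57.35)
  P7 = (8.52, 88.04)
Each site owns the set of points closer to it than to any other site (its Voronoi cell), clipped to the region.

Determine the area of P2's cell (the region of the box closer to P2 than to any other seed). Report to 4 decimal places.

1. box [0,24]×[0,94]: [(0, 0) (24, 0) (24, 94) (0, 94)]
2. ⊥bis P2·P0 via (7.54,36.83): [(0, 88.5985) (12.9042, 0) (24, 0) (24, 94) (0, 94)]  |A|=1684.3522
3. ⊥bis P2·P1 via (7.755,35.12): [(0, 88.5985) (7.8045, 35.0141) (24, 0.3506) (24, 94) (0, 94)]  |A|=1487.2592
4. ⊥bis P2·P3 via (15.675,22.315): [(0, 88.5985) (7.8045, 35.0141) (13.8751, 22.021) (24, 23.6749) (24, 94) (0, 94)]  |A|=1369.1813
5. ⊥bis P2·P4 via (15.955,62.53): [(3.5953, 63.9135) (7.8045, 35.0141) (13.8751, 22.021) (24, 23.6749) (24, 61.6295)]  |A|=668.1783
6. ⊥bis P2·P5 via (17.5,22.58): [(3.5953, 63.9135) (7.8045, 35.0141) (13.8751, 22.021) (17.7671, 22.6568) (24, 24.4476) (24, 61.6295)]  |A|=665.7702
7. ⊥bis P2·P6 via (8.91,47.5): [(6.1592, 46.3103) (7.8045, 35.0141) (13.8751, 22.021) (17.7671, 22.6568) (24, 24.4476) (24, 54.0262)]  |A|=421.2807
8. ⊥bis P2·P7 via (10.845,62.845): [(6.1592, 46.3103) (7.8045, 35.0141) (13.8751, 22.021) (17.7671, 22.6568) (24, 24.4476) (24, 54.0262)]  |A|=421.2807
9. canonical 6-gon: [(6.1592, 46.3103) (7.8045, 35.0141) (13.8751, 22.021) (17.7671, 22.6568) (24, 24.4476) (24, 54.0262)]
10. shoelace: 421.2807

Area of P2's cell: 421.2807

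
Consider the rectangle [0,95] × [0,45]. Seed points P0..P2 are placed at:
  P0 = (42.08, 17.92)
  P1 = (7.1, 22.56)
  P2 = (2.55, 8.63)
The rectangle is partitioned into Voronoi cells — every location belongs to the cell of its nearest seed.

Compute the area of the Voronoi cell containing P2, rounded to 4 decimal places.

Area of P2's cell: 321.0884

1. box [0,95]×[0,45]: [(0, 0) (95, 0) (95, 45) (0, 45)]
2. ⊥bis P2·P0 via (22.315,13.275): [(0, 0) (25.4348, 0) (14.8593, 45) (0, 45)]  |A|=906.6159
3. ⊥bis P2·P1 via (4.825,15.595): [(0, 17.171) (0, 0) (25.4348, 0) (23.1786, 9.6001)]  |A|=321.0884
4. canonical 4-gon: [(0, 17.171) (0, 0) (25.4348, 0) (23.1786, 9.6001)]
5. shoelace: 321.0884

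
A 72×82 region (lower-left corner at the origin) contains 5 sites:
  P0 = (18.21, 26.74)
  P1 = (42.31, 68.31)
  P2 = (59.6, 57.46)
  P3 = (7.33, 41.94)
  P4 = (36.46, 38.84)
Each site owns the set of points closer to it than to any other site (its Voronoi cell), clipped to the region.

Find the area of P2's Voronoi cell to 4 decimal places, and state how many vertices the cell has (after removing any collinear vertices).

1. box [0,72]×[0,82]: [(0, 0) (72, 0) (72, 82) (0, 82)]
2. ⊥bis P2·P0 via (38.905,42.1): [(70.152, 0) (72, 0) (72, 82) (9.2909, 82)]  |A|=2646.8428
3. ⊥bis P2·P1 via (50.955,62.885): [(38.3668, 42.8251) (70.152, 0) (72, 0) (72, 82) (62.9502, 82)]  |A|=1595.7933
4. ⊥bis P2·P3 via (33.465,49.7): [(38.3668, 42.8251) (70.152, 0) (72, 0) (72, 82) (62.9502, 82)]  |A|=1595.7933
5. ⊥bis P2·P4 via (48.03,48.15): [(44.4782, 52.564) (72, 18.3613) (72, 82) (62.9502, 82)]  |A|=1008.9194
6. canonical 4-gon: [(44.4782, 52.564) (72, 18.3613) (72, 82) (62.9502, 82)]
7. shoelace: 1008.9194

Area of P2's cell: 1008.9194 (4 vertices)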